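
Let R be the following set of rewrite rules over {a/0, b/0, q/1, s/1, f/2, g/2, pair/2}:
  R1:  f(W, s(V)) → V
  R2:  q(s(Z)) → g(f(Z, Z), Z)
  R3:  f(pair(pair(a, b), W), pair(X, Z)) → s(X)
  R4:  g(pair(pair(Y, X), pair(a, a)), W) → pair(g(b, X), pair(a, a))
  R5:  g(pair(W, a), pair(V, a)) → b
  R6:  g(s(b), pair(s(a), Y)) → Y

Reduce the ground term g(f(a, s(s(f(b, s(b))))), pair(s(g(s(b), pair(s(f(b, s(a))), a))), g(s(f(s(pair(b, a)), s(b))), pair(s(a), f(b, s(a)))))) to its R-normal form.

a

1. g(f(a, s(s(f(b, s(b))))), pair(s(g(s(b), pair(s(f(b, s(a))), a))), g(s(f(s(pair(b, a)), s(b))), pair(s(a), f(b, s(a))))))  →  g(s(f(b, s(b))), pair(s(g(s(b), pair(s(f(b, s(a))), a))), g(s(f(s(pair(b, a)), s(b))), pair(s(a), f(b, s(a))))))   [R1 at 1]
2. g(s(f(b, s(b))), pair(s(g(s(b), pair(s(f(b, s(a))), a))), g(s(f(s(pair(b, a)), s(b))), pair(s(a), f(b, s(a))))))  →  g(s(b), pair(s(g(s(b), pair(s(f(b, s(a))), a))), g(s(f(s(pair(b, a)), s(b))), pair(s(a), f(b, s(a))))))   [R1 at 1.1]
3. g(s(b), pair(s(g(s(b), pair(s(f(b, s(a))), a))), g(s(f(s(pair(b, a)), s(b))), pair(s(a), f(b, s(a))))))  →  g(s(b), pair(s(g(s(b), pair(s(a), a))), g(s(f(s(pair(b, a)), s(b))), pair(s(a), f(b, s(a))))))   [R1 at 2.1.1.2.1.1]
4. g(s(b), pair(s(g(s(b), pair(s(a), a))), g(s(f(s(pair(b, a)), s(b))), pair(s(a), f(b, s(a))))))  →  g(s(b), pair(s(a), g(s(f(s(pair(b, a)), s(b))), pair(s(a), f(b, s(a))))))   [R6 at 2.1.1]
5. g(s(b), pair(s(a), g(s(f(s(pair(b, a)), s(b))), pair(s(a), f(b, s(a))))))  →  g(s(f(s(pair(b, a)), s(b))), pair(s(a), f(b, s(a))))   [R6 at ε]
6. g(s(f(s(pair(b, a)), s(b))), pair(s(a), f(b, s(a))))  →  g(s(b), pair(s(a), f(b, s(a))))   [R1 at 1.1]
7. g(s(b), pair(s(a), f(b, s(a))))  →  f(b, s(a))   [R6 at ε]
8. f(b, s(a))  →  a   [R1 at ε]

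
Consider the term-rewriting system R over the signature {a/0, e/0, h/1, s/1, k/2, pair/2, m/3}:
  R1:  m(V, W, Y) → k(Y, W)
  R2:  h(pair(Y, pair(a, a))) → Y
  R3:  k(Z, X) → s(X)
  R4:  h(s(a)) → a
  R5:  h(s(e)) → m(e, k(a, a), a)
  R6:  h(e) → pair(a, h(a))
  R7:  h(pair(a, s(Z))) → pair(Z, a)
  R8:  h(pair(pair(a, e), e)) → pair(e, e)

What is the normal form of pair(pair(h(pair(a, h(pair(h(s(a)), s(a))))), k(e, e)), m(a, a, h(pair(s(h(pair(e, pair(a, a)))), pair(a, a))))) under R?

1. pair(pair(h(pair(a, h(pair(h(s(a)), s(a))))), k(e, e)), m(a, a, h(pair(s(h(pair(e, pair(a, a)))), pair(a, a)))))  →  pair(pair(h(pair(a, h(pair(a, s(a))))), k(e, e)), m(a, a, h(pair(s(h(pair(e, pair(a, a)))), pair(a, a)))))   [R4 at 1.1.1.2.1.1]
2. pair(pair(h(pair(a, h(pair(a, s(a))))), k(e, e)), m(a, a, h(pair(s(h(pair(e, pair(a, a)))), pair(a, a)))))  →  pair(pair(h(pair(a, pair(a, a))), k(e, e)), m(a, a, h(pair(s(h(pair(e, pair(a, a)))), pair(a, a)))))   [R7 at 1.1.1.2]
3. pair(pair(h(pair(a, pair(a, a))), k(e, e)), m(a, a, h(pair(s(h(pair(e, pair(a, a)))), pair(a, a)))))  →  pair(pair(a, k(e, e)), m(a, a, h(pair(s(h(pair(e, pair(a, a)))), pair(a, a)))))   [R2 at 1.1]
4. pair(pair(a, k(e, e)), m(a, a, h(pair(s(h(pair(e, pair(a, a)))), pair(a, a)))))  →  pair(pair(a, s(e)), m(a, a, h(pair(s(h(pair(e, pair(a, a)))), pair(a, a)))))   [R3 at 1.2]
5. pair(pair(a, s(e)), m(a, a, h(pair(s(h(pair(e, pair(a, a)))), pair(a, a)))))  →  pair(pair(a, s(e)), k(h(pair(s(h(pair(e, pair(a, a)))), pair(a, a))), a))   [R1 at 2]
6. pair(pair(a, s(e)), k(h(pair(s(h(pair(e, pair(a, a)))), pair(a, a))), a))  →  pair(pair(a, s(e)), s(a))   [R3 at 2]

pair(pair(a, s(e)), s(a))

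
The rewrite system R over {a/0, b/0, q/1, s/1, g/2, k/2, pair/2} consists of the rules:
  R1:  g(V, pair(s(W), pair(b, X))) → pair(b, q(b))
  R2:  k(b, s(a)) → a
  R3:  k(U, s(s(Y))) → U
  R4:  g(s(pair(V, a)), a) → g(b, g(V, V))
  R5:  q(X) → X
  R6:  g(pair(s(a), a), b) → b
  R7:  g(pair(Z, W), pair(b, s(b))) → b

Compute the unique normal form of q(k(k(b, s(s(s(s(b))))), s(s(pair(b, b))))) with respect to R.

b

1. q(k(k(b, s(s(s(s(b))))), s(s(pair(b, b)))))  →  k(k(b, s(s(s(s(b))))), s(s(pair(b, b))))   [R5 at ε]
2. k(k(b, s(s(s(s(b))))), s(s(pair(b, b))))  →  k(b, s(s(s(s(b)))))   [R3 at ε]
3. k(b, s(s(s(s(b)))))  →  b   [R3 at ε]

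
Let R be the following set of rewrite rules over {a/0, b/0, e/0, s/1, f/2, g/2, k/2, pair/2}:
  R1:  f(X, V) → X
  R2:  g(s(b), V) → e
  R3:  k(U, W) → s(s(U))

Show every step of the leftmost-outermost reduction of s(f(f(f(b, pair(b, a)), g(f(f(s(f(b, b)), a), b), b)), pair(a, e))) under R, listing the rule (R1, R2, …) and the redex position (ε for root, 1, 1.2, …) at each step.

1. s(f(f(f(b, pair(b, a)), g(f(f(s(f(b, b)), a), b), b)), pair(a, e)))  →  s(f(f(b, pair(b, a)), g(f(f(s(f(b, b)), a), b), b)))   [R1 at 1]
2. s(f(f(b, pair(b, a)), g(f(f(s(f(b, b)), a), b), b)))  →  s(f(b, pair(b, a)))   [R1 at 1]
3. s(f(b, pair(b, a)))  →  s(b)   [R1 at 1]

s(b)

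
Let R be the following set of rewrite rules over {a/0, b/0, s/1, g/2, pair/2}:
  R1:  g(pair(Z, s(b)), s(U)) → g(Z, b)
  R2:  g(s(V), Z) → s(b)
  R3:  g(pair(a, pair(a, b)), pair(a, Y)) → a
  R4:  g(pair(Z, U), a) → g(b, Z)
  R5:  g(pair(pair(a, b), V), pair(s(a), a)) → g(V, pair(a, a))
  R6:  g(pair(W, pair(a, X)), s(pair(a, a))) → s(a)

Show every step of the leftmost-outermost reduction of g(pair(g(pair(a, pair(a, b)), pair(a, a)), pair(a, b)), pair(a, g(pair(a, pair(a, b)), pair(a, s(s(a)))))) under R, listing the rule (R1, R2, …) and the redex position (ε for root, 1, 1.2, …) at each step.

a

1. g(pair(g(pair(a, pair(a, b)), pair(a, a)), pair(a, b)), pair(a, g(pair(a, pair(a, b)), pair(a, s(s(a))))))  →  g(pair(a, pair(a, b)), pair(a, g(pair(a, pair(a, b)), pair(a, s(s(a))))))   [R3 at 1.1]
2. g(pair(a, pair(a, b)), pair(a, g(pair(a, pair(a, b)), pair(a, s(s(a))))))  →  a   [R3 at ε]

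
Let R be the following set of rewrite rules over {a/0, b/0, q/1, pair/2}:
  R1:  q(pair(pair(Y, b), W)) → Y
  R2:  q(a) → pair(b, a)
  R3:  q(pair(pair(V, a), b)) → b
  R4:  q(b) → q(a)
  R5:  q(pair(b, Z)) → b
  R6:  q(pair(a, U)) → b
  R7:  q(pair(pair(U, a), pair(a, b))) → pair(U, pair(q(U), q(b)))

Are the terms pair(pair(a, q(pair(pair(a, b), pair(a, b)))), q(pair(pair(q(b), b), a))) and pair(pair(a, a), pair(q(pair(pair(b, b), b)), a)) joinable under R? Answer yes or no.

Reduce t₁ = pair(pair(a, q(pair(pair(a, b), pair(a, b)))), q(pair(pair(q(b), b), a))):
1. pair(pair(a, q(pair(pair(a, b), pair(a, b)))), q(pair(pair(q(b), b), a)))  →  pair(pair(a, a), q(pair(pair(q(b), b), a)))   [R1 at 1.2]
2. pair(pair(a, a), q(pair(pair(q(b), b), a)))  →  pair(pair(a, a), q(b))   [R1 at 2]
3. pair(pair(a, a), q(b))  →  pair(pair(a, a), q(a))   [R4 at 2]
4. pair(pair(a, a), q(a))  →  pair(pair(a, a), pair(b, a))   [R2 at 2]

Reduce t₂ = pair(pair(a, a), pair(q(pair(pair(b, b), b)), a)):
1. pair(pair(a, a), pair(q(pair(pair(b, b), b)), a))  →  pair(pair(a, a), pair(b, a))   [R1 at 2.1]

yes — NF(t₁) = pair(pair(a, a), pair(b, a)), NF(t₂) = pair(pair(a, a), pair(b, a))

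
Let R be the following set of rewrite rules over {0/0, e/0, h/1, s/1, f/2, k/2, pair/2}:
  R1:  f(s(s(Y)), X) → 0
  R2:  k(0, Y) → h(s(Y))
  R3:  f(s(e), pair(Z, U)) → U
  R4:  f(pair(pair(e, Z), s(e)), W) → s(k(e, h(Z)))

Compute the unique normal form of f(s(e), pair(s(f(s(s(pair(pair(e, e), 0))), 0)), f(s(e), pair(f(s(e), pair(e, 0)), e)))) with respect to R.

e

1. f(s(e), pair(s(f(s(s(pair(pair(e, e), 0))), 0)), f(s(e), pair(f(s(e), pair(e, 0)), e))))  →  f(s(e), pair(f(s(e), pair(e, 0)), e))   [R3 at ε]
2. f(s(e), pair(f(s(e), pair(e, 0)), e))  →  e   [R3 at ε]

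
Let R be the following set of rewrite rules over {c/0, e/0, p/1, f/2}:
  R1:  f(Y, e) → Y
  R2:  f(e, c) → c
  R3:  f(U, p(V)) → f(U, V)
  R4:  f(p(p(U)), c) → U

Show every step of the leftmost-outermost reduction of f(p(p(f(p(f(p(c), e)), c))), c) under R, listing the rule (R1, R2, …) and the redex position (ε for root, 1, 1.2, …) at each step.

1. f(p(p(f(p(f(p(c), e)), c))), c)  →  f(p(f(p(c), e)), c)   [R4 at ε]
2. f(p(f(p(c), e)), c)  →  f(p(p(c)), c)   [R1 at 1.1]
3. f(p(p(c)), c)  →  c   [R4 at ε]

c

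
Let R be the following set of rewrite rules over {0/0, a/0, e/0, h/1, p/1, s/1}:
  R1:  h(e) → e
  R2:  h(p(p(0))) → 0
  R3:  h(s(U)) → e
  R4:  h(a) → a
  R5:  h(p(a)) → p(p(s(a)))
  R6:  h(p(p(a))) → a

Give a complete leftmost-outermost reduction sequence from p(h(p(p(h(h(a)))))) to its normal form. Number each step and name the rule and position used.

1. p(h(p(p(h(h(a))))))  →  p(h(p(p(h(a)))))   [R4 at 1.1.1.1.1]
2. p(h(p(p(h(a)))))  →  p(h(p(p(a))))   [R4 at 1.1.1.1]
3. p(h(p(p(a))))  →  p(a)   [R6 at 1]

p(a)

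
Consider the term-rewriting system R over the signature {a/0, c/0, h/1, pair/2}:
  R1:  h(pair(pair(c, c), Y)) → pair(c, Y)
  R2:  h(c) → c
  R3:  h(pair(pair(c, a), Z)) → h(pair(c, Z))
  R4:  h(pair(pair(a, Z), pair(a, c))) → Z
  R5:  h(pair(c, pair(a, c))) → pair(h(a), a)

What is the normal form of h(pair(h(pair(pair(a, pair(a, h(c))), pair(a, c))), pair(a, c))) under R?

c

1. h(pair(h(pair(pair(a, pair(a, h(c))), pair(a, c))), pair(a, c)))  →  h(pair(pair(a, h(c)), pair(a, c)))   [R4 at 1.1]
2. h(pair(pair(a, h(c)), pair(a, c)))  →  h(c)   [R4 at ε]
3. h(c)  →  c   [R2 at ε]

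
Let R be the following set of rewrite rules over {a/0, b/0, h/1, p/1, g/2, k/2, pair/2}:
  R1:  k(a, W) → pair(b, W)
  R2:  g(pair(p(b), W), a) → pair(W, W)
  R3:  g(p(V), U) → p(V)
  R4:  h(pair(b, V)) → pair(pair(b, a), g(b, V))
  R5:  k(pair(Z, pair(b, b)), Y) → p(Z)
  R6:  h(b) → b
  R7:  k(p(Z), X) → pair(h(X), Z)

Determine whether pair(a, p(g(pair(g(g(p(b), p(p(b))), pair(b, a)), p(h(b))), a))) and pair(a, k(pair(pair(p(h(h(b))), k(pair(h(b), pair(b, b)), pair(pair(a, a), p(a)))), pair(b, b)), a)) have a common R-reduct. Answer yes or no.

yes — NF(t₁) = pair(a, p(pair(p(b), p(b)))), NF(t₂) = pair(a, p(pair(p(b), p(b))))

Reduce t₁ = pair(a, p(g(pair(g(g(p(b), p(p(b))), pair(b, a)), p(h(b))), a))):
1. pair(a, p(g(pair(g(g(p(b), p(p(b))), pair(b, a)), p(h(b))), a)))  →  pair(a, p(g(pair(g(p(b), pair(b, a)), p(h(b))), a)))   [R3 at 2.1.1.1.1]
2. pair(a, p(g(pair(g(p(b), pair(b, a)), p(h(b))), a)))  →  pair(a, p(g(pair(p(b), p(h(b))), a)))   [R3 at 2.1.1.1]
3. pair(a, p(g(pair(p(b), p(h(b))), a)))  →  pair(a, p(pair(p(h(b)), p(h(b)))))   [R2 at 2.1]
4. pair(a, p(pair(p(h(b)), p(h(b)))))  →  pair(a, p(pair(p(b), p(h(b)))))   [R6 at 2.1.1.1]
5. pair(a, p(pair(p(b), p(h(b)))))  →  pair(a, p(pair(p(b), p(b))))   [R6 at 2.1.2.1]

Reduce t₂ = pair(a, k(pair(pair(p(h(h(b))), k(pair(h(b), pair(b, b)), pair(pair(a, a), p(a)))), pair(b, b)), a)):
1. pair(a, k(pair(pair(p(h(h(b))), k(pair(h(b), pair(b, b)), pair(pair(a, a), p(a)))), pair(b, b)), a))  →  pair(a, p(pair(p(h(h(b))), k(pair(h(b), pair(b, b)), pair(pair(a, a), p(a))))))   [R5 at 2]
2. pair(a, p(pair(p(h(h(b))), k(pair(h(b), pair(b, b)), pair(pair(a, a), p(a))))))  →  pair(a, p(pair(p(h(b)), k(pair(h(b), pair(b, b)), pair(pair(a, a), p(a))))))   [R6 at 2.1.1.1.1]
3. pair(a, p(pair(p(h(b)), k(pair(h(b), pair(b, b)), pair(pair(a, a), p(a))))))  →  pair(a, p(pair(p(b), k(pair(h(b), pair(b, b)), pair(pair(a, a), p(a))))))   [R6 at 2.1.1.1]
4. pair(a, p(pair(p(b), k(pair(h(b), pair(b, b)), pair(pair(a, a), p(a))))))  →  pair(a, p(pair(p(b), p(h(b)))))   [R5 at 2.1.2]
5. pair(a, p(pair(p(b), p(h(b)))))  →  pair(a, p(pair(p(b), p(b))))   [R6 at 2.1.2.1]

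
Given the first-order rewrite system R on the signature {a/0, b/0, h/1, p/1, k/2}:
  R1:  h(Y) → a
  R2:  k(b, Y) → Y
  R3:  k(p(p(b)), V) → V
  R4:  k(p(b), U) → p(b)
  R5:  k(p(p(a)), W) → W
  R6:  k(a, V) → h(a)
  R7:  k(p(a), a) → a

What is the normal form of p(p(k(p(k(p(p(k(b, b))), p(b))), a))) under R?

1. p(p(k(p(k(p(p(k(b, b))), p(b))), a)))  →  p(p(k(p(k(p(p(b)), p(b))), a)))   [R2 at 1.1.1.1.1.1.1]
2. p(p(k(p(k(p(p(b)), p(b))), a)))  →  p(p(k(p(p(b)), a)))   [R3 at 1.1.1.1]
3. p(p(k(p(p(b)), a)))  →  p(p(a))   [R3 at 1.1]

p(p(a))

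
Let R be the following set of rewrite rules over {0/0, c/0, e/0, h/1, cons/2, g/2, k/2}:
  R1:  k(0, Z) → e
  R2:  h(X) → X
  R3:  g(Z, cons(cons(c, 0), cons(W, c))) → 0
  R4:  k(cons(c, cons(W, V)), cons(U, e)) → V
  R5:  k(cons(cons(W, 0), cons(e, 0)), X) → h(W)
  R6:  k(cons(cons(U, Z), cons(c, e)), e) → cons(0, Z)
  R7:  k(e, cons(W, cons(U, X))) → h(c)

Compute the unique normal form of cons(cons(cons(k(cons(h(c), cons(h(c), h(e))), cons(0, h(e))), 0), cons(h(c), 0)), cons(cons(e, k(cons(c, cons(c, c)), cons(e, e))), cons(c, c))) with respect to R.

cons(cons(cons(e, 0), cons(c, 0)), cons(cons(e, c), cons(c, c)))

1. cons(cons(cons(k(cons(h(c), cons(h(c), h(e))), cons(0, h(e))), 0), cons(h(c), 0)), cons(cons(e, k(cons(c, cons(c, c)), cons(e, e))), cons(c, c)))  →  cons(cons(cons(k(cons(c, cons(h(c), h(e))), cons(0, h(e))), 0), cons(h(c), 0)), cons(cons(e, k(cons(c, cons(c, c)), cons(e, e))), cons(c, c)))   [R2 at 1.1.1.1.1]
2. cons(cons(cons(k(cons(c, cons(h(c), h(e))), cons(0, h(e))), 0), cons(h(c), 0)), cons(cons(e, k(cons(c, cons(c, c)), cons(e, e))), cons(c, c)))  →  cons(cons(cons(k(cons(c, cons(c, h(e))), cons(0, h(e))), 0), cons(h(c), 0)), cons(cons(e, k(cons(c, cons(c, c)), cons(e, e))), cons(c, c)))   [R2 at 1.1.1.1.2.1]
3. cons(cons(cons(k(cons(c, cons(c, h(e))), cons(0, h(e))), 0), cons(h(c), 0)), cons(cons(e, k(cons(c, cons(c, c)), cons(e, e))), cons(c, c)))  →  cons(cons(cons(k(cons(c, cons(c, e)), cons(0, h(e))), 0), cons(h(c), 0)), cons(cons(e, k(cons(c, cons(c, c)), cons(e, e))), cons(c, c)))   [R2 at 1.1.1.1.2.2]
4. cons(cons(cons(k(cons(c, cons(c, e)), cons(0, h(e))), 0), cons(h(c), 0)), cons(cons(e, k(cons(c, cons(c, c)), cons(e, e))), cons(c, c)))  →  cons(cons(cons(k(cons(c, cons(c, e)), cons(0, e)), 0), cons(h(c), 0)), cons(cons(e, k(cons(c, cons(c, c)), cons(e, e))), cons(c, c)))   [R2 at 1.1.1.2.2]
5. cons(cons(cons(k(cons(c, cons(c, e)), cons(0, e)), 0), cons(h(c), 0)), cons(cons(e, k(cons(c, cons(c, c)), cons(e, e))), cons(c, c)))  →  cons(cons(cons(e, 0), cons(h(c), 0)), cons(cons(e, k(cons(c, cons(c, c)), cons(e, e))), cons(c, c)))   [R4 at 1.1.1]
6. cons(cons(cons(e, 0), cons(h(c), 0)), cons(cons(e, k(cons(c, cons(c, c)), cons(e, e))), cons(c, c)))  →  cons(cons(cons(e, 0), cons(c, 0)), cons(cons(e, k(cons(c, cons(c, c)), cons(e, e))), cons(c, c)))   [R2 at 1.2.1]
7. cons(cons(cons(e, 0), cons(c, 0)), cons(cons(e, k(cons(c, cons(c, c)), cons(e, e))), cons(c, c)))  →  cons(cons(cons(e, 0), cons(c, 0)), cons(cons(e, c), cons(c, c)))   [R4 at 2.1.2]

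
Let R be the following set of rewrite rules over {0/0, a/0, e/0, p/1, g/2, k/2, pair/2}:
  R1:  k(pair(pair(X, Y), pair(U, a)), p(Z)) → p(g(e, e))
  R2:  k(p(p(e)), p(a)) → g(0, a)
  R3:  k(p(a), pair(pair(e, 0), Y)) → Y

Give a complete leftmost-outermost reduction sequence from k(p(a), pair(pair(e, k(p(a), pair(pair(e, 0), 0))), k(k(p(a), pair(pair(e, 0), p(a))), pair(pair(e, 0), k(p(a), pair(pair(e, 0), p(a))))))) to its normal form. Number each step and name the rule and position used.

1. k(p(a), pair(pair(e, k(p(a), pair(pair(e, 0), 0))), k(k(p(a), pair(pair(e, 0), p(a))), pair(pair(e, 0), k(p(a), pair(pair(e, 0), p(a)))))))  →  k(p(a), pair(pair(e, 0), k(k(p(a), pair(pair(e, 0), p(a))), pair(pair(e, 0), k(p(a), pair(pair(e, 0), p(a)))))))   [R3 at 2.1.2]
2. k(p(a), pair(pair(e, 0), k(k(p(a), pair(pair(e, 0), p(a))), pair(pair(e, 0), k(p(a), pair(pair(e, 0), p(a)))))))  →  k(k(p(a), pair(pair(e, 0), p(a))), pair(pair(e, 0), k(p(a), pair(pair(e, 0), p(a)))))   [R3 at ε]
3. k(k(p(a), pair(pair(e, 0), p(a))), pair(pair(e, 0), k(p(a), pair(pair(e, 0), p(a)))))  →  k(p(a), pair(pair(e, 0), k(p(a), pair(pair(e, 0), p(a)))))   [R3 at 1]
4. k(p(a), pair(pair(e, 0), k(p(a), pair(pair(e, 0), p(a)))))  →  k(p(a), pair(pair(e, 0), p(a)))   [R3 at ε]
5. k(p(a), pair(pair(e, 0), p(a)))  →  p(a)   [R3 at ε]

p(a)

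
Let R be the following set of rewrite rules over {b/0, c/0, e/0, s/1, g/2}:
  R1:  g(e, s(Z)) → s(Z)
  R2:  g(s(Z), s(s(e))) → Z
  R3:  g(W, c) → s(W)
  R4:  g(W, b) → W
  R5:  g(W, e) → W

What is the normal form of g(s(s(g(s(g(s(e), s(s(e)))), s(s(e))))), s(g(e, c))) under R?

1. g(s(s(g(s(g(s(e), s(s(e)))), s(s(e))))), s(g(e, c)))  →  g(s(s(g(s(e), s(s(e))))), s(g(e, c)))   [R2 at 1.1.1]
2. g(s(s(g(s(e), s(s(e))))), s(g(e, c)))  →  g(s(s(e)), s(g(e, c)))   [R2 at 1.1.1]
3. g(s(s(e)), s(g(e, c)))  →  g(s(s(e)), s(s(e)))   [R3 at 2.1]
4. g(s(s(e)), s(s(e)))  →  s(e)   [R2 at ε]

s(e)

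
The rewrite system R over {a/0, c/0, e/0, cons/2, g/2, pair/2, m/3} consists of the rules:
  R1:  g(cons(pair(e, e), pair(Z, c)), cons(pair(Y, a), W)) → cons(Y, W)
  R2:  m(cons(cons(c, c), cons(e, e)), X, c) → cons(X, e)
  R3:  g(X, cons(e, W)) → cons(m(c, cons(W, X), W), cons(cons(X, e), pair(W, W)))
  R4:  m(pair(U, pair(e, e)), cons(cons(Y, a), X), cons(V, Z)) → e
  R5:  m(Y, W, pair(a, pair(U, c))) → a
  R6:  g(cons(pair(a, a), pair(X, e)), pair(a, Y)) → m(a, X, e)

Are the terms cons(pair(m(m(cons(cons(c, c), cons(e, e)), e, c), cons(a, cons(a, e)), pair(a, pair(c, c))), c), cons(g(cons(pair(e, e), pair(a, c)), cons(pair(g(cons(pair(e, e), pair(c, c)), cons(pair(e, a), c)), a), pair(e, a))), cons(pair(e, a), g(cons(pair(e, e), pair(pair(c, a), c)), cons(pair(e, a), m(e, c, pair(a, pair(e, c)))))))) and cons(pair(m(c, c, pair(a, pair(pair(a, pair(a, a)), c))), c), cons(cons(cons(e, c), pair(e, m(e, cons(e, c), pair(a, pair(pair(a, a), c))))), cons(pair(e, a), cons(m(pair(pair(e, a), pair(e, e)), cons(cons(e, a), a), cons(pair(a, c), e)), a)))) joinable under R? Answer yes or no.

Reduce t₁ = cons(pair(m(m(cons(cons(c, c), cons(e, e)), e, c), cons(a, cons(a, e)), pair(a, pair(c, c))), c), cons(g(cons(pair(e, e), pair(a, c)), cons(pair(g(cons(pair(e, e), pair(c, c)), cons(pair(e, a), c)), a), pair(e, a))), cons(pair(e, a), g(cons(pair(e, e), pair(pair(c, a), c)), cons(pair(e, a), m(e, c, pair(a, pair(e, c)))))))):
1. cons(pair(m(m(cons(cons(c, c), cons(e, e)), e, c), cons(a, cons(a, e)), pair(a, pair(c, c))), c), cons(g(cons(pair(e, e), pair(a, c)), cons(pair(g(cons(pair(e, e), pair(c, c)), cons(pair(e, a), c)), a), pair(e, a))), cons(pair(e, a), g(cons(pair(e, e), pair(pair(c, a), c)), cons(pair(e, a), m(e, c, pair(a, pair(e, c))))))))  →  cons(pair(a, c), cons(g(cons(pair(e, e), pair(a, c)), cons(pair(g(cons(pair(e, e), pair(c, c)), cons(pair(e, a), c)), a), pair(e, a))), cons(pair(e, a), g(cons(pair(e, e), pair(pair(c, a), c)), cons(pair(e, a), m(e, c, pair(a, pair(e, c))))))))   [R5 at 1.1]
2. cons(pair(a, c), cons(g(cons(pair(e, e), pair(a, c)), cons(pair(g(cons(pair(e, e), pair(c, c)), cons(pair(e, a), c)), a), pair(e, a))), cons(pair(e, a), g(cons(pair(e, e), pair(pair(c, a), c)), cons(pair(e, a), m(e, c, pair(a, pair(e, c))))))))  →  cons(pair(a, c), cons(cons(g(cons(pair(e, e), pair(c, c)), cons(pair(e, a), c)), pair(e, a)), cons(pair(e, a), g(cons(pair(e, e), pair(pair(c, a), c)), cons(pair(e, a), m(e, c, pair(a, pair(e, c))))))))   [R1 at 2.1]
3. cons(pair(a, c), cons(cons(g(cons(pair(e, e), pair(c, c)), cons(pair(e, a), c)), pair(e, a)), cons(pair(e, a), g(cons(pair(e, e), pair(pair(c, a), c)), cons(pair(e, a), m(e, c, pair(a, pair(e, c))))))))  →  cons(pair(a, c), cons(cons(cons(e, c), pair(e, a)), cons(pair(e, a), g(cons(pair(e, e), pair(pair(c, a), c)), cons(pair(e, a), m(e, c, pair(a, pair(e, c))))))))   [R1 at 2.1.1]
4. cons(pair(a, c), cons(cons(cons(e, c), pair(e, a)), cons(pair(e, a), g(cons(pair(e, e), pair(pair(c, a), c)), cons(pair(e, a), m(e, c, pair(a, pair(e, c))))))))  →  cons(pair(a, c), cons(cons(cons(e, c), pair(e, a)), cons(pair(e, a), cons(e, m(e, c, pair(a, pair(e, c)))))))   [R1 at 2.2.2]
5. cons(pair(a, c), cons(cons(cons(e, c), pair(e, a)), cons(pair(e, a), cons(e, m(e, c, pair(a, pair(e, c)))))))  →  cons(pair(a, c), cons(cons(cons(e, c), pair(e, a)), cons(pair(e, a), cons(e, a))))   [R5 at 2.2.2.2]

Reduce t₂ = cons(pair(m(c, c, pair(a, pair(pair(a, pair(a, a)), c))), c), cons(cons(cons(e, c), pair(e, m(e, cons(e, c), pair(a, pair(pair(a, a), c))))), cons(pair(e, a), cons(m(pair(pair(e, a), pair(e, e)), cons(cons(e, a), a), cons(pair(a, c), e)), a)))):
1. cons(pair(m(c, c, pair(a, pair(pair(a, pair(a, a)), c))), c), cons(cons(cons(e, c), pair(e, m(e, cons(e, c), pair(a, pair(pair(a, a), c))))), cons(pair(e, a), cons(m(pair(pair(e, a), pair(e, e)), cons(cons(e, a), a), cons(pair(a, c), e)), a))))  →  cons(pair(a, c), cons(cons(cons(e, c), pair(e, m(e, cons(e, c), pair(a, pair(pair(a, a), c))))), cons(pair(e, a), cons(m(pair(pair(e, a), pair(e, e)), cons(cons(e, a), a), cons(pair(a, c), e)), a))))   [R5 at 1.1]
2. cons(pair(a, c), cons(cons(cons(e, c), pair(e, m(e, cons(e, c), pair(a, pair(pair(a, a), c))))), cons(pair(e, a), cons(m(pair(pair(e, a), pair(e, e)), cons(cons(e, a), a), cons(pair(a, c), e)), a))))  →  cons(pair(a, c), cons(cons(cons(e, c), pair(e, a)), cons(pair(e, a), cons(m(pair(pair(e, a), pair(e, e)), cons(cons(e, a), a), cons(pair(a, c), e)), a))))   [R5 at 2.1.2.2]
3. cons(pair(a, c), cons(cons(cons(e, c), pair(e, a)), cons(pair(e, a), cons(m(pair(pair(e, a), pair(e, e)), cons(cons(e, a), a), cons(pair(a, c), e)), a))))  →  cons(pair(a, c), cons(cons(cons(e, c), pair(e, a)), cons(pair(e, a), cons(e, a))))   [R4 at 2.2.2.1]

yes — NF(t₁) = cons(pair(a, c), cons(cons(cons(e, c), pair(e, a)), cons(pair(e, a), cons(e, a)))), NF(t₂) = cons(pair(a, c), cons(cons(cons(e, c), pair(e, a)), cons(pair(e, a), cons(e, a))))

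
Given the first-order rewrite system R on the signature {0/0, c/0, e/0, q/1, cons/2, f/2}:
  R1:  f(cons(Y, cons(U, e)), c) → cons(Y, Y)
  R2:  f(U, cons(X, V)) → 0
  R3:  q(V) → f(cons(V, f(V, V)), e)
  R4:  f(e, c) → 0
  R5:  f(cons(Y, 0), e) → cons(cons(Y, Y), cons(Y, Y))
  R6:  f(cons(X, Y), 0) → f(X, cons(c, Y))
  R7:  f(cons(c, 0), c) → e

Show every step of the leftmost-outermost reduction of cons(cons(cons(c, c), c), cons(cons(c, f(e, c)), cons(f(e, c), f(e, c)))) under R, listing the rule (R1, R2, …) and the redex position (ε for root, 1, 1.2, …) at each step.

1. cons(cons(cons(c, c), c), cons(cons(c, f(e, c)), cons(f(e, c), f(e, c))))  →  cons(cons(cons(c, c), c), cons(cons(c, 0), cons(f(e, c), f(e, c))))   [R4 at 2.1.2]
2. cons(cons(cons(c, c), c), cons(cons(c, 0), cons(f(e, c), f(e, c))))  →  cons(cons(cons(c, c), c), cons(cons(c, 0), cons(0, f(e, c))))   [R4 at 2.2.1]
3. cons(cons(cons(c, c), c), cons(cons(c, 0), cons(0, f(e, c))))  →  cons(cons(cons(c, c), c), cons(cons(c, 0), cons(0, 0)))   [R4 at 2.2.2]

cons(cons(cons(c, c), c), cons(cons(c, 0), cons(0, 0)))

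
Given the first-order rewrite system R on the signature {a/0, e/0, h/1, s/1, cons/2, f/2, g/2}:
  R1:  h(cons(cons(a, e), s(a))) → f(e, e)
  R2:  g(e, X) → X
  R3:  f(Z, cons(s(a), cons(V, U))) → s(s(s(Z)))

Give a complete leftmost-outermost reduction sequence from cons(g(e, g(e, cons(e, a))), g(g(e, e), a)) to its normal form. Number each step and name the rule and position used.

cons(cons(e, a), a)

1. cons(g(e, g(e, cons(e, a))), g(g(e, e), a))  →  cons(g(e, cons(e, a)), g(g(e, e), a))   [R2 at 1]
2. cons(g(e, cons(e, a)), g(g(e, e), a))  →  cons(cons(e, a), g(g(e, e), a))   [R2 at 1]
3. cons(cons(e, a), g(g(e, e), a))  →  cons(cons(e, a), g(e, a))   [R2 at 2.1]
4. cons(cons(e, a), g(e, a))  →  cons(cons(e, a), a)   [R2 at 2]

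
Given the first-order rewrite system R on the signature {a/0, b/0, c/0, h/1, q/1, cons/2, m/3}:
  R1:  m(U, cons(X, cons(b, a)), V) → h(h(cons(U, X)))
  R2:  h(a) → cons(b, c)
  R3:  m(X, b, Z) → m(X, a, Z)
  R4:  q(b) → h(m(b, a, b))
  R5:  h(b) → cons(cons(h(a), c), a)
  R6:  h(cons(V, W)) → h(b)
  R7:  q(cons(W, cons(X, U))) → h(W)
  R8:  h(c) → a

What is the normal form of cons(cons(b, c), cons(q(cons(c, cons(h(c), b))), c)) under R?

cons(cons(b, c), cons(a, c))

1. cons(cons(b, c), cons(q(cons(c, cons(h(c), b))), c))  →  cons(cons(b, c), cons(h(c), c))   [R7 at 2.1]
2. cons(cons(b, c), cons(h(c), c))  →  cons(cons(b, c), cons(a, c))   [R8 at 2.1]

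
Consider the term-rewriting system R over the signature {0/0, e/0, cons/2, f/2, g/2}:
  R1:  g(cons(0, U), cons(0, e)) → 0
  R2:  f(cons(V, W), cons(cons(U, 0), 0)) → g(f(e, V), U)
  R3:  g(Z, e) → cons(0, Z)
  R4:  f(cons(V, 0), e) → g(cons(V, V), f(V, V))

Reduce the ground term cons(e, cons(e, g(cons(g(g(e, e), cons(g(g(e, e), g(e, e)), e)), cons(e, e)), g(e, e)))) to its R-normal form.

1. cons(e, cons(e, g(cons(g(g(e, e), cons(g(g(e, e), g(e, e)), e)), cons(e, e)), g(e, e))))  →  cons(e, cons(e, g(cons(g(cons(0, e), cons(g(g(e, e), g(e, e)), e)), cons(e, e)), g(e, e))))   [R3 at 2.2.1.1.1]
2. cons(e, cons(e, g(cons(g(cons(0, e), cons(g(g(e, e), g(e, e)), e)), cons(e, e)), g(e, e))))  →  cons(e, cons(e, g(cons(g(cons(0, e), cons(g(cons(0, e), g(e, e)), e)), cons(e, e)), g(e, e))))   [R3 at 2.2.1.1.2.1.1]
3. cons(e, cons(e, g(cons(g(cons(0, e), cons(g(cons(0, e), g(e, e)), e)), cons(e, e)), g(e, e))))  →  cons(e, cons(e, g(cons(g(cons(0, e), cons(g(cons(0, e), cons(0, e)), e)), cons(e, e)), g(e, e))))   [R3 at 2.2.1.1.2.1.2]
4. cons(e, cons(e, g(cons(g(cons(0, e), cons(g(cons(0, e), cons(0, e)), e)), cons(e, e)), g(e, e))))  →  cons(e, cons(e, g(cons(g(cons(0, e), cons(0, e)), cons(e, e)), g(e, e))))   [R1 at 2.2.1.1.2.1]
5. cons(e, cons(e, g(cons(g(cons(0, e), cons(0, e)), cons(e, e)), g(e, e))))  →  cons(e, cons(e, g(cons(0, cons(e, e)), g(e, e))))   [R1 at 2.2.1.1]
6. cons(e, cons(e, g(cons(0, cons(e, e)), g(e, e))))  →  cons(e, cons(e, g(cons(0, cons(e, e)), cons(0, e))))   [R3 at 2.2.2]
7. cons(e, cons(e, g(cons(0, cons(e, e)), cons(0, e))))  →  cons(e, cons(e, 0))   [R1 at 2.2]

cons(e, cons(e, 0))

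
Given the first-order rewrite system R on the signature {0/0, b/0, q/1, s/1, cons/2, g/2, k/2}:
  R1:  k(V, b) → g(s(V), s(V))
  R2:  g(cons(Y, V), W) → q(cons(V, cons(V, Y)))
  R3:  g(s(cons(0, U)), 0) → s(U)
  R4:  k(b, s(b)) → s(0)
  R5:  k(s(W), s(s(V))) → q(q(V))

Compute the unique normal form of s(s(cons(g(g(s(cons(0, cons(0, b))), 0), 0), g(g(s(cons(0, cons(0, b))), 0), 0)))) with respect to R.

1. s(s(cons(g(g(s(cons(0, cons(0, b))), 0), 0), g(g(s(cons(0, cons(0, b))), 0), 0))))  →  s(s(cons(g(s(cons(0, b)), 0), g(g(s(cons(0, cons(0, b))), 0), 0))))   [R3 at 1.1.1.1]
2. s(s(cons(g(s(cons(0, b)), 0), g(g(s(cons(0, cons(0, b))), 0), 0))))  →  s(s(cons(s(b), g(g(s(cons(0, cons(0, b))), 0), 0))))   [R3 at 1.1.1]
3. s(s(cons(s(b), g(g(s(cons(0, cons(0, b))), 0), 0))))  →  s(s(cons(s(b), g(s(cons(0, b)), 0))))   [R3 at 1.1.2.1]
4. s(s(cons(s(b), g(s(cons(0, b)), 0))))  →  s(s(cons(s(b), s(b))))   [R3 at 1.1.2]

s(s(cons(s(b), s(b))))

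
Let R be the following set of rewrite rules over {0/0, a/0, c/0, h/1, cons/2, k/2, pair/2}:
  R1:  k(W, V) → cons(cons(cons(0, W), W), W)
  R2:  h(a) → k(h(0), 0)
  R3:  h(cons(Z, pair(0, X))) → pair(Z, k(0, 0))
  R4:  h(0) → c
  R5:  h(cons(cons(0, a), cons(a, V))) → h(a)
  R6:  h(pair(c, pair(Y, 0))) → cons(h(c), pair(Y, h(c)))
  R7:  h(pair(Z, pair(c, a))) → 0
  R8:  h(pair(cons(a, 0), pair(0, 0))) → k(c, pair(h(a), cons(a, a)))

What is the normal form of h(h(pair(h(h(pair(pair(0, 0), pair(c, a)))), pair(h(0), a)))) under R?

1. h(h(pair(h(h(pair(pair(0, 0), pair(c, a)))), pair(h(0), a))))  →  h(h(pair(h(0), pair(h(0), a))))   [R7 at 1.1.1.1]
2. h(h(pair(h(0), pair(h(0), a))))  →  h(h(pair(c, pair(h(0), a))))   [R4 at 1.1.1]
3. h(h(pair(c, pair(h(0), a))))  →  h(h(pair(c, pair(c, a))))   [R4 at 1.1.2.1]
4. h(h(pair(c, pair(c, a))))  →  h(0)   [R7 at 1]
5. h(0)  →  c   [R4 at ε]

c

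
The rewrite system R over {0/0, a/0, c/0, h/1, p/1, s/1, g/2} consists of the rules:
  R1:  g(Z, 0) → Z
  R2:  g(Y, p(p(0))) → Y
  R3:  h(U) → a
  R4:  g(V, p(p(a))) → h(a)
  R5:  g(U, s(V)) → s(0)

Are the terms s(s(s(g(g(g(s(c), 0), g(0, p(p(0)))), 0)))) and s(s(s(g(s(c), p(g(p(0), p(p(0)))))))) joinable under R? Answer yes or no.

Reduce t₁ = s(s(s(g(g(g(s(c), 0), g(0, p(p(0)))), 0)))):
1. s(s(s(g(g(g(s(c), 0), g(0, p(p(0)))), 0))))  →  s(s(s(g(g(s(c), 0), g(0, p(p(0)))))))   [R1 at 1.1.1]
2. s(s(s(g(g(s(c), 0), g(0, p(p(0)))))))  →  s(s(s(g(s(c), g(0, p(p(0)))))))   [R1 at 1.1.1.1]
3. s(s(s(g(s(c), g(0, p(p(0)))))))  →  s(s(s(g(s(c), 0))))   [R2 at 1.1.1.2]
4. s(s(s(g(s(c), 0))))  →  s(s(s(s(c))))   [R1 at 1.1.1]

Reduce t₂ = s(s(s(g(s(c), p(g(p(0), p(p(0)))))))):
1. s(s(s(g(s(c), p(g(p(0), p(p(0))))))))  →  s(s(s(g(s(c), p(p(0))))))   [R2 at 1.1.1.2.1]
2. s(s(s(g(s(c), p(p(0))))))  →  s(s(s(s(c))))   [R2 at 1.1.1]

yes — NF(t₁) = s(s(s(s(c)))), NF(t₂) = s(s(s(s(c))))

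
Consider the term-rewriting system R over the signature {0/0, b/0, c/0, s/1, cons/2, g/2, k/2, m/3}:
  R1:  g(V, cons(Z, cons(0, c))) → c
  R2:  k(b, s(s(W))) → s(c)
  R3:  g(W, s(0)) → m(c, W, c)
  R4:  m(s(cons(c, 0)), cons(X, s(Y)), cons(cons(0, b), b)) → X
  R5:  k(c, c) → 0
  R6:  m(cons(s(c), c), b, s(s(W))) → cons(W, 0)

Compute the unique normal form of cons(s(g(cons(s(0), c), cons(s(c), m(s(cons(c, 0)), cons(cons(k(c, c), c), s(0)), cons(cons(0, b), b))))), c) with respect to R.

1. cons(s(g(cons(s(0), c), cons(s(c), m(s(cons(c, 0)), cons(cons(k(c, c), c), s(0)), cons(cons(0, b), b))))), c)  →  cons(s(g(cons(s(0), c), cons(s(c), cons(k(c, c), c)))), c)   [R4 at 1.1.2.2]
2. cons(s(g(cons(s(0), c), cons(s(c), cons(k(c, c), c)))), c)  →  cons(s(g(cons(s(0), c), cons(s(c), cons(0, c)))), c)   [R5 at 1.1.2.2.1]
3. cons(s(g(cons(s(0), c), cons(s(c), cons(0, c)))), c)  →  cons(s(c), c)   [R1 at 1.1]

cons(s(c), c)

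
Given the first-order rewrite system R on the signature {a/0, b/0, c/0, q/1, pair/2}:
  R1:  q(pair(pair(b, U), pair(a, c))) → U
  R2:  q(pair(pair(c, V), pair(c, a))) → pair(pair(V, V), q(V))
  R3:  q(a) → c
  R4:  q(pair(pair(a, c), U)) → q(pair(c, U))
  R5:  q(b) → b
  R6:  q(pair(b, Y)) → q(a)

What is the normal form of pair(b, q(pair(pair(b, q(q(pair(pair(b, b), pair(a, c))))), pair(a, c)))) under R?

1. pair(b, q(pair(pair(b, q(q(pair(pair(b, b), pair(a, c))))), pair(a, c))))  →  pair(b, q(q(pair(pair(b, b), pair(a, c)))))   [R1 at 2]
2. pair(b, q(q(pair(pair(b, b), pair(a, c)))))  →  pair(b, q(b))   [R1 at 2.1]
3. pair(b, q(b))  →  pair(b, b)   [R5 at 2]

pair(b, b)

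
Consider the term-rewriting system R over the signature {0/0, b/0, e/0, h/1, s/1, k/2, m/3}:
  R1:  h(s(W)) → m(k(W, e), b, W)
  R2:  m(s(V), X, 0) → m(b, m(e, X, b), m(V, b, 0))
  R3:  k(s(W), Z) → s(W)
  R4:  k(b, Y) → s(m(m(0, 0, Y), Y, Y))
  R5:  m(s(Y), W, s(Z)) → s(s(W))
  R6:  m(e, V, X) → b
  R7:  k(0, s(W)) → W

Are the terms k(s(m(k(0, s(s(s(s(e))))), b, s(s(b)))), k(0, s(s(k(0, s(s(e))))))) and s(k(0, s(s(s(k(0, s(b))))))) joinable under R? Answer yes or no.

Reduce t₁ = k(s(m(k(0, s(s(s(s(e))))), b, s(s(b)))), k(0, s(s(k(0, s(s(e))))))):
1. k(s(m(k(0, s(s(s(s(e))))), b, s(s(b)))), k(0, s(s(k(0, s(s(e)))))))  →  s(m(k(0, s(s(s(s(e))))), b, s(s(b))))   [R3 at ε]
2. s(m(k(0, s(s(s(s(e))))), b, s(s(b))))  →  s(m(s(s(s(e))), b, s(s(b))))   [R7 at 1.1]
3. s(m(s(s(s(e))), b, s(s(b))))  →  s(s(s(b)))   [R5 at 1]

Reduce t₂ = s(k(0, s(s(s(k(0, s(b))))))):
1. s(k(0, s(s(s(k(0, s(b)))))))  →  s(s(s(k(0, s(b)))))   [R7 at 1]
2. s(s(s(k(0, s(b)))))  →  s(s(s(b)))   [R7 at 1.1.1]

yes — NF(t₁) = s(s(s(b))), NF(t₂) = s(s(s(b)))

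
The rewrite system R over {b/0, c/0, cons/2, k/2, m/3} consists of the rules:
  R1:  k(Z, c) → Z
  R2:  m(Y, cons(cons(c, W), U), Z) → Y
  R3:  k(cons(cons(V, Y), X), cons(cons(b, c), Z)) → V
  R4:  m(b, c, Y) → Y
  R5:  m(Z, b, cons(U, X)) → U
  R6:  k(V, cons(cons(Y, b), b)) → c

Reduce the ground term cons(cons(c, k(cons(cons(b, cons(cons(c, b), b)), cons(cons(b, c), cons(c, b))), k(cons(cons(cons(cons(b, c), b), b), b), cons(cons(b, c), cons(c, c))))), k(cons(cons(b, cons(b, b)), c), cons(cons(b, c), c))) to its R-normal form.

cons(cons(c, b), b)

1. cons(cons(c, k(cons(cons(b, cons(cons(c, b), b)), cons(cons(b, c), cons(c, b))), k(cons(cons(cons(cons(b, c), b), b), b), cons(cons(b, c), cons(c, c))))), k(cons(cons(b, cons(b, b)), c), cons(cons(b, c), c)))  →  cons(cons(c, k(cons(cons(b, cons(cons(c, b), b)), cons(cons(b, c), cons(c, b))), cons(cons(b, c), b))), k(cons(cons(b, cons(b, b)), c), cons(cons(b, c), c)))   [R3 at 1.2.2]
2. cons(cons(c, k(cons(cons(b, cons(cons(c, b), b)), cons(cons(b, c), cons(c, b))), cons(cons(b, c), b))), k(cons(cons(b, cons(b, b)), c), cons(cons(b, c), c)))  →  cons(cons(c, b), k(cons(cons(b, cons(b, b)), c), cons(cons(b, c), c)))   [R3 at 1.2]
3. cons(cons(c, b), k(cons(cons(b, cons(b, b)), c), cons(cons(b, c), c)))  →  cons(cons(c, b), b)   [R3 at 2]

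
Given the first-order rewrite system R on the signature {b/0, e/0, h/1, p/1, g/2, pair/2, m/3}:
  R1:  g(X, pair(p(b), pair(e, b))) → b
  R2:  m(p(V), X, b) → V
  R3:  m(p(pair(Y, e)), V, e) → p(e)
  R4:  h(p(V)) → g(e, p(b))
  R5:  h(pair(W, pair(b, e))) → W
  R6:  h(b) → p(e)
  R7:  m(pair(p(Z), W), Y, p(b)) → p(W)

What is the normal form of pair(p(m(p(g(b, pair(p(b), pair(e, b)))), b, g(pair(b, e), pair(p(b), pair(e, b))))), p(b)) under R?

1. pair(p(m(p(g(b, pair(p(b), pair(e, b)))), b, g(pair(b, e), pair(p(b), pair(e, b))))), p(b))  →  pair(p(m(p(b), b, g(pair(b, e), pair(p(b), pair(e, b))))), p(b))   [R1 at 1.1.1.1]
2. pair(p(m(p(b), b, g(pair(b, e), pair(p(b), pair(e, b))))), p(b))  →  pair(p(m(p(b), b, b)), p(b))   [R1 at 1.1.3]
3. pair(p(m(p(b), b, b)), p(b))  →  pair(p(b), p(b))   [R2 at 1.1]

pair(p(b), p(b))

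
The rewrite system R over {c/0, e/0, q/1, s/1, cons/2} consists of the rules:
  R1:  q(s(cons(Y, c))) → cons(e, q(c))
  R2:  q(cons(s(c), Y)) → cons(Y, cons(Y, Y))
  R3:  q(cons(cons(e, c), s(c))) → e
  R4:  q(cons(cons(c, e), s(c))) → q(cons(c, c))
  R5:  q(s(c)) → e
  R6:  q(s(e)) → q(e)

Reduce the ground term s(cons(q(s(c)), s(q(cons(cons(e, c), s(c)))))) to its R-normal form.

1. s(cons(q(s(c)), s(q(cons(cons(e, c), s(c))))))  →  s(cons(e, s(q(cons(cons(e, c), s(c))))))   [R5 at 1.1]
2. s(cons(e, s(q(cons(cons(e, c), s(c))))))  →  s(cons(e, s(e)))   [R3 at 1.2.1]

s(cons(e, s(e)))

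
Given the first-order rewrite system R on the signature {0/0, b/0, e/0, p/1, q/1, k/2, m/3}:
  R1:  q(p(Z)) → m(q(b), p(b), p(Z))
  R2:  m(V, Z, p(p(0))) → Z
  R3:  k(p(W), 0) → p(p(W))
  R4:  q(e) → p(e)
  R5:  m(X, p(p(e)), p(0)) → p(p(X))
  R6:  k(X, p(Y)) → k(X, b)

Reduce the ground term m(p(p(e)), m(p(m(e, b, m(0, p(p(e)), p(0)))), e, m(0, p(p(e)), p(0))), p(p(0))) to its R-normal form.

e

1. m(p(p(e)), m(p(m(e, b, m(0, p(p(e)), p(0)))), e, m(0, p(p(e)), p(0))), p(p(0)))  →  m(p(m(e, b, m(0, p(p(e)), p(0)))), e, m(0, p(p(e)), p(0)))   [R2 at ε]
2. m(p(m(e, b, m(0, p(p(e)), p(0)))), e, m(0, p(p(e)), p(0)))  →  m(p(m(e, b, p(p(0)))), e, m(0, p(p(e)), p(0)))   [R5 at 1.1.3]
3. m(p(m(e, b, p(p(0)))), e, m(0, p(p(e)), p(0)))  →  m(p(b), e, m(0, p(p(e)), p(0)))   [R2 at 1.1]
4. m(p(b), e, m(0, p(p(e)), p(0)))  →  m(p(b), e, p(p(0)))   [R5 at 3]
5. m(p(b), e, p(p(0)))  →  e   [R2 at ε]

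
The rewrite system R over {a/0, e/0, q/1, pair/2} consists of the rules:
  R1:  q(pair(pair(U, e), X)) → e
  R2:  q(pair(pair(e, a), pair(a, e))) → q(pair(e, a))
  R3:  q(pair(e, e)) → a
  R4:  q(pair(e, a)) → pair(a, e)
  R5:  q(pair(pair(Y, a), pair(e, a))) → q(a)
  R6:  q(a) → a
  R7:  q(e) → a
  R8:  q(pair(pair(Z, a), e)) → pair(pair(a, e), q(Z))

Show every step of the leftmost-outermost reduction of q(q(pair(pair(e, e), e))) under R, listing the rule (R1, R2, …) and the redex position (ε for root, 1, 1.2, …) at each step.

a

1. q(q(pair(pair(e, e), e)))  →  q(e)   [R1 at 1]
2. q(e)  →  a   [R7 at ε]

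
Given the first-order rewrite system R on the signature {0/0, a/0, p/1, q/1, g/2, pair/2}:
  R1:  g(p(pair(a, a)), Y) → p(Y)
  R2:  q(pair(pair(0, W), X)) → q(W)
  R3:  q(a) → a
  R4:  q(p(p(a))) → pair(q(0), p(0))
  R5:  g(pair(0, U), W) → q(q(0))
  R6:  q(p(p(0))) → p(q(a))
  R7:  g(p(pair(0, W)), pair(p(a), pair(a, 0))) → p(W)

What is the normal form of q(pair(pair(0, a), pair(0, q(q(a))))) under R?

1. q(pair(pair(0, a), pair(0, q(q(a)))))  →  q(a)   [R2 at ε]
2. q(a)  →  a   [R3 at ε]

a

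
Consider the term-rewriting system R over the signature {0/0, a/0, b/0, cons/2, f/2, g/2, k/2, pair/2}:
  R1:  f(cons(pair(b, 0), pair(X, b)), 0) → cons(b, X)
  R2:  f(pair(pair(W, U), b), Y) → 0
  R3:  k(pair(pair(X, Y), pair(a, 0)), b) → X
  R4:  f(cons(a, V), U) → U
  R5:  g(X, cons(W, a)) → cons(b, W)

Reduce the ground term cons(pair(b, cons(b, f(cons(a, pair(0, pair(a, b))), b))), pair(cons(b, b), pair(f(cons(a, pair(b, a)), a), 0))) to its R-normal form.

1. cons(pair(b, cons(b, f(cons(a, pair(0, pair(a, b))), b))), pair(cons(b, b), pair(f(cons(a, pair(b, a)), a), 0)))  →  cons(pair(b, cons(b, b)), pair(cons(b, b), pair(f(cons(a, pair(b, a)), a), 0)))   [R4 at 1.2.2]
2. cons(pair(b, cons(b, b)), pair(cons(b, b), pair(f(cons(a, pair(b, a)), a), 0)))  →  cons(pair(b, cons(b, b)), pair(cons(b, b), pair(a, 0)))   [R4 at 2.2.1]

cons(pair(b, cons(b, b)), pair(cons(b, b), pair(a, 0)))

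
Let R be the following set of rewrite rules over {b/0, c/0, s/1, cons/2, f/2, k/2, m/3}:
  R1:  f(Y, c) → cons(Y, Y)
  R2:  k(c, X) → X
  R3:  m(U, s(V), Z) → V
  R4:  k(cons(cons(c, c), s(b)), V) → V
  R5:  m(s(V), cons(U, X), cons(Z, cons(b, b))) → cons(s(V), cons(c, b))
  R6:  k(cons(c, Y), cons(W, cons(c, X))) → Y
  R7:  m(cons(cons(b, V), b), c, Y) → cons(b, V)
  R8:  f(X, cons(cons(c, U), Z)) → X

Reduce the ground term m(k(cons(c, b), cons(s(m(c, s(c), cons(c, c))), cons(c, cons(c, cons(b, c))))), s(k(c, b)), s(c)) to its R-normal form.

1. m(k(cons(c, b), cons(s(m(c, s(c), cons(c, c))), cons(c, cons(c, cons(b, c))))), s(k(c, b)), s(c))  →  k(c, b)   [R3 at ε]
2. k(c, b)  →  b   [R2 at ε]

b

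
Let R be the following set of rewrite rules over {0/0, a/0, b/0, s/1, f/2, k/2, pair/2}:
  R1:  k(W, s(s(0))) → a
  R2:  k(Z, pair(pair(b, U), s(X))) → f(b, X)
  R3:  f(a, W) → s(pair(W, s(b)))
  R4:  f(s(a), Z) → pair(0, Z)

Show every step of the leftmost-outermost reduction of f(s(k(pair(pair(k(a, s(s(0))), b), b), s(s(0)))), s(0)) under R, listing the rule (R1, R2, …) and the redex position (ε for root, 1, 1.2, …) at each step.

1. f(s(k(pair(pair(k(a, s(s(0))), b), b), s(s(0)))), s(0))  →  f(s(a), s(0))   [R1 at 1.1]
2. f(s(a), s(0))  →  pair(0, s(0))   [R4 at ε]

pair(0, s(0))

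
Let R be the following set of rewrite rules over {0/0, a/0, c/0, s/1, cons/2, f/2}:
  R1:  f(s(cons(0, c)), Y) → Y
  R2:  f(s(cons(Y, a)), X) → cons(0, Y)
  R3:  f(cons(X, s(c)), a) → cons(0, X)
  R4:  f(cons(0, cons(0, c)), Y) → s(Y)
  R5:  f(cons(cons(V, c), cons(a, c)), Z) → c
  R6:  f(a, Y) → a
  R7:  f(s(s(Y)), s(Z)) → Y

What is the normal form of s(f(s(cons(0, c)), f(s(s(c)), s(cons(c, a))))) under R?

s(c)

1. s(f(s(cons(0, c)), f(s(s(c)), s(cons(c, a)))))  →  s(f(s(s(c)), s(cons(c, a))))   [R1 at 1]
2. s(f(s(s(c)), s(cons(c, a))))  →  s(c)   [R7 at 1]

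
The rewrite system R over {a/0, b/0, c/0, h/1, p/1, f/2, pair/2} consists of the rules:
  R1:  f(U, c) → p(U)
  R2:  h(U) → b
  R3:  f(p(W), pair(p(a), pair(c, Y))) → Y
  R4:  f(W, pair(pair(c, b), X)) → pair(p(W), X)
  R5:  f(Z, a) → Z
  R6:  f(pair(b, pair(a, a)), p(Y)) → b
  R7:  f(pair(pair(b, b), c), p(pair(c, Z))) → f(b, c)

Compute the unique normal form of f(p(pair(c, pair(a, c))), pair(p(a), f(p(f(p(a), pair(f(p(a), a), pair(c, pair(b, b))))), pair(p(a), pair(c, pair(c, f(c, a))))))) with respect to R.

c

1. f(p(pair(c, pair(a, c))), pair(p(a), f(p(f(p(a), pair(f(p(a), a), pair(c, pair(b, b))))), pair(p(a), pair(c, pair(c, f(c, a)))))))  →  f(p(pair(c, pair(a, c))), pair(p(a), pair(c, f(c, a))))   [R3 at 2.2]
2. f(p(pair(c, pair(a, c))), pair(p(a), pair(c, f(c, a))))  →  f(c, a)   [R3 at ε]
3. f(c, a)  →  c   [R5 at ε]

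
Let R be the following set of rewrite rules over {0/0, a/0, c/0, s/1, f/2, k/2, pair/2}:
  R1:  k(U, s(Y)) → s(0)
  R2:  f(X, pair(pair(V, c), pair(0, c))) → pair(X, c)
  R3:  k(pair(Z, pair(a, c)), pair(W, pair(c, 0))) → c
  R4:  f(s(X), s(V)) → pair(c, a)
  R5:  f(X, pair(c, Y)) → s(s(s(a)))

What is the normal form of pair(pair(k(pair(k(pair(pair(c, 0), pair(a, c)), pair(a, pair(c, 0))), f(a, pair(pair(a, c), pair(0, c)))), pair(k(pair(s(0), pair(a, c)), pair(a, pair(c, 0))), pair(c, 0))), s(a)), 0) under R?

pair(pair(c, s(a)), 0)

1. pair(pair(k(pair(k(pair(pair(c, 0), pair(a, c)), pair(a, pair(c, 0))), f(a, pair(pair(a, c), pair(0, c)))), pair(k(pair(s(0), pair(a, c)), pair(a, pair(c, 0))), pair(c, 0))), s(a)), 0)  →  pair(pair(k(pair(c, f(a, pair(pair(a, c), pair(0, c)))), pair(k(pair(s(0), pair(a, c)), pair(a, pair(c, 0))), pair(c, 0))), s(a)), 0)   [R3 at 1.1.1.1]
2. pair(pair(k(pair(c, f(a, pair(pair(a, c), pair(0, c)))), pair(k(pair(s(0), pair(a, c)), pair(a, pair(c, 0))), pair(c, 0))), s(a)), 0)  →  pair(pair(k(pair(c, pair(a, c)), pair(k(pair(s(0), pair(a, c)), pair(a, pair(c, 0))), pair(c, 0))), s(a)), 0)   [R2 at 1.1.1.2]
3. pair(pair(k(pair(c, pair(a, c)), pair(k(pair(s(0), pair(a, c)), pair(a, pair(c, 0))), pair(c, 0))), s(a)), 0)  →  pair(pair(c, s(a)), 0)   [R3 at 1.1]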